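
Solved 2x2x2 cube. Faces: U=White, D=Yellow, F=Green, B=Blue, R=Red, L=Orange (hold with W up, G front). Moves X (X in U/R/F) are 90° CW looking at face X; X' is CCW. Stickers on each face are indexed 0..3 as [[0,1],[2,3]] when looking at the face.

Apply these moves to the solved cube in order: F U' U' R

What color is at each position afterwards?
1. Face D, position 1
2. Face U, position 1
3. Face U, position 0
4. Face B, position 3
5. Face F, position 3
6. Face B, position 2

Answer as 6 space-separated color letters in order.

After move 1 (F): F=GGGG U=WWOO R=WRWR D=RRYY L=OYOY
After move 2 (U'): U=WOWO F=OYGG R=GGWR B=WRBB L=BBOY
After move 3 (U'): U=OOWW F=BBGG R=OYWR B=GGBB L=WROY
After move 4 (R): R=WORY U=OBWG F=BRGY D=RBYG B=WGOB
Query 1: D[1] = B
Query 2: U[1] = B
Query 3: U[0] = O
Query 4: B[3] = B
Query 5: F[3] = Y
Query 6: B[2] = O

Answer: B B O B Y O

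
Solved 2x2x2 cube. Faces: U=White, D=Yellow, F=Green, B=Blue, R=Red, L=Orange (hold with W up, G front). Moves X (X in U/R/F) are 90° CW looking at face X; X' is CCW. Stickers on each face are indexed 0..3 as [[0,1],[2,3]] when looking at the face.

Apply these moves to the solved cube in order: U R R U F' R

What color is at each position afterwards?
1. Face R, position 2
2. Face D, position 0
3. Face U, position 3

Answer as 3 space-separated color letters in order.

Answer: B B G

Derivation:
After move 1 (U): U=WWWW F=RRGG R=BBRR B=OOBB L=GGOO
After move 2 (R): R=RBRB U=WRWG F=RYGY D=YBYO B=WOWB
After move 3 (R): R=RRBB U=WYWY F=RBGO D=YWYW B=GORB
After move 4 (U): U=WWYY F=RRGO R=GOBB B=GGRB L=RBOO
After move 5 (F'): F=RORG U=WWGB R=WOYB D=BOYW L=RYOY
After move 6 (R): R=YWBO U=WOGG F=RORW D=BRYG B=BGWB
Query 1: R[2] = B
Query 2: D[0] = B
Query 3: U[3] = G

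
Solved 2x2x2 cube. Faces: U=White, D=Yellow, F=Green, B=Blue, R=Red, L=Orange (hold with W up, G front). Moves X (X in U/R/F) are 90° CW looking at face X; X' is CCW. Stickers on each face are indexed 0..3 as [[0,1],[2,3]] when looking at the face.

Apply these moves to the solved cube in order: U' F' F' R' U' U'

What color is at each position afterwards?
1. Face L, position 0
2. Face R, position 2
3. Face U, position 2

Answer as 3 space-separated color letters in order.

After move 1 (U'): U=WWWW F=OOGG R=GGRR B=RRBB L=BBOO
After move 2 (F'): F=OGOG U=WWGR R=YGYR D=BOYY L=BWOW
After move 3 (F'): F=GGOO U=WWYY R=OGBR D=WWYY L=BROG
After move 4 (R'): R=GROB U=WBYR F=GWOY D=WGYO B=YRWB
After move 5 (U'): U=BRWY F=BROY R=GWOB B=GRWB L=YROG
After move 6 (U'): U=RYBW F=YROY R=BROB B=GWWB L=GROG
Query 1: L[0] = G
Query 2: R[2] = O
Query 3: U[2] = B

Answer: G O B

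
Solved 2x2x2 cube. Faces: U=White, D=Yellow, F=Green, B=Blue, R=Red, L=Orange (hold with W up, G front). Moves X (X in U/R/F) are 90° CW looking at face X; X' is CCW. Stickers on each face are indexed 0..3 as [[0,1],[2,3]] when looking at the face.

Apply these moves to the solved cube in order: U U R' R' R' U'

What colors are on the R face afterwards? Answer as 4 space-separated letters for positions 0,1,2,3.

After move 1 (U): U=WWWW F=RRGG R=BBRR B=OOBB L=GGOO
After move 2 (U): U=WWWW F=BBGG R=OORR B=GGBB L=RROO
After move 3 (R'): R=OROR U=WBWG F=BWGW D=YBYG B=YGYB
After move 4 (R'): R=RROO U=WYWY F=BBGG D=YWYW B=GGBB
After move 5 (R'): R=RORO U=WBWG F=BYGY D=YBYG B=WGWB
After move 6 (U'): U=BGWW F=RRGY R=BYRO B=ROWB L=WGOO
Query: R face = BYRO

Answer: B Y R O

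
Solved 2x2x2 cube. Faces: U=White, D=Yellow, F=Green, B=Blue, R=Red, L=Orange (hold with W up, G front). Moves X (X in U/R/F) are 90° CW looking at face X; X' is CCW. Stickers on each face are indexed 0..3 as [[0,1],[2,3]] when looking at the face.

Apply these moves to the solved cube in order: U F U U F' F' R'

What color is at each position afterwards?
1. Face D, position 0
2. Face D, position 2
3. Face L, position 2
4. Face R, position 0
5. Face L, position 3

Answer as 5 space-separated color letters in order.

After move 1 (U): U=WWWW F=RRGG R=BBRR B=OOBB L=GGOO
After move 2 (F): F=GRGR U=WWOG R=WBWR D=RBYY L=GYOY
After move 3 (U): U=OWGW F=WBGR R=OOWR B=GYBB L=GROY
After move 4 (U): U=GOWW F=OOGR R=GYWR B=GRBB L=WBOY
After move 5 (F'): F=OROG U=GOGW R=BYRR D=BYYY L=WWOW
After move 6 (F'): F=RGOO U=GOBR R=YYBR D=WWYY L=WWOG
After move 7 (R'): R=YRYB U=GBBG F=ROOR D=WGYO B=YRWB
Query 1: D[0] = W
Query 2: D[2] = Y
Query 3: L[2] = O
Query 4: R[0] = Y
Query 5: L[3] = G

Answer: W Y O Y G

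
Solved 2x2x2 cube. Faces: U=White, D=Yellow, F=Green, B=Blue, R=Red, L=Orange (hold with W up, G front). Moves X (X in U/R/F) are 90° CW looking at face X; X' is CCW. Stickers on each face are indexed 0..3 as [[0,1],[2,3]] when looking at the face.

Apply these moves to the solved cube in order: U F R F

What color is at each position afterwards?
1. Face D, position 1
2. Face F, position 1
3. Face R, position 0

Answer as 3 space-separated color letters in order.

Answer: W G O

Derivation:
After move 1 (U): U=WWWW F=RRGG R=BBRR B=OOBB L=GGOO
After move 2 (F): F=GRGR U=WWOG R=WBWR D=RBYY L=GYOY
After move 3 (R): R=WWRB U=WROR F=GBGY D=RBYO B=GOWB
After move 4 (F): F=GGYB U=WRYY R=OWRB D=RWYO L=GROB
Query 1: D[1] = W
Query 2: F[1] = G
Query 3: R[0] = O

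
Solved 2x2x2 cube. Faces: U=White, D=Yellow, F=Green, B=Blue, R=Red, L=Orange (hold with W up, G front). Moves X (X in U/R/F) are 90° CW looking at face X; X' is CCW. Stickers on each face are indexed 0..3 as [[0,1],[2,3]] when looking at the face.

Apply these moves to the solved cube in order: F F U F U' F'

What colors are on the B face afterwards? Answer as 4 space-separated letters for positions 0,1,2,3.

After move 1 (F): F=GGGG U=WWOO R=WRWR D=RRYY L=OYOY
After move 2 (F): F=GGGG U=WWYY R=OROR D=WWYY L=OROR
After move 3 (U): U=YWYW F=ORGG R=BBOR B=ORBB L=GGOR
After move 4 (F): F=GOGR U=YWRG R=YBWR D=OBYY L=GWOW
After move 5 (U'): U=WGYR F=GWGR R=GOWR B=YBBB L=OROW
After move 6 (F'): F=WRGG U=WGGW R=BOOR D=RWYY L=OROY
Query: B face = YBBB

Answer: Y B B B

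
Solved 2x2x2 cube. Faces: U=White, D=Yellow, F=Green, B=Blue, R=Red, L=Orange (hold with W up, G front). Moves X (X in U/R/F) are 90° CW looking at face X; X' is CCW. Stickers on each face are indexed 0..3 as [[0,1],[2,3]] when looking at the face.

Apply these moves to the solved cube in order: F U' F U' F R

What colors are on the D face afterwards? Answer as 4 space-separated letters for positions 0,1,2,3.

After move 1 (F): F=GGGG U=WWOO R=WRWR D=RRYY L=OYOY
After move 2 (U'): U=WOWO F=OYGG R=GGWR B=WRBB L=BBOY
After move 3 (F): F=GOGY U=WOYB R=WGOR D=WGYY L=BROR
After move 4 (U'): U=OBWY F=BRGY R=GOOR B=WGBB L=WROR
After move 5 (F): F=GBYR U=OBRR R=WOYR D=OGYY L=WWOG
After move 6 (R): R=YWRO U=OBRR F=GGYY D=OBYW B=RGBB
Query: D face = OBYW

Answer: O B Y W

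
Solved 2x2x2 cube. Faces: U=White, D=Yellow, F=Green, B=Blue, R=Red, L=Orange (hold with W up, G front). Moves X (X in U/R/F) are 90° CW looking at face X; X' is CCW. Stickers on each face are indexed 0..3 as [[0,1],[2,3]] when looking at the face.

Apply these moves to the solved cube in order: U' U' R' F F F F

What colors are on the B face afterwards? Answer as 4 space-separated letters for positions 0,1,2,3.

Answer: Y G Y B

Derivation:
After move 1 (U'): U=WWWW F=OOGG R=GGRR B=RRBB L=BBOO
After move 2 (U'): U=WWWW F=BBGG R=OORR B=GGBB L=RROO
After move 3 (R'): R=OROR U=WBWG F=BWGW D=YBYG B=YGYB
After move 4 (F): F=GBWW U=WBOR R=WRGR D=OOYG L=RYOB
After move 5 (F): F=WGWB U=WBBY R=ORRR D=GWYG L=ROOO
After move 6 (F): F=WWBG U=WBOO R=BRYR D=ROYG L=RGOW
After move 7 (F): F=BWGW U=WBWG R=OROR D=YBYG L=RROO
Query: B face = YGYB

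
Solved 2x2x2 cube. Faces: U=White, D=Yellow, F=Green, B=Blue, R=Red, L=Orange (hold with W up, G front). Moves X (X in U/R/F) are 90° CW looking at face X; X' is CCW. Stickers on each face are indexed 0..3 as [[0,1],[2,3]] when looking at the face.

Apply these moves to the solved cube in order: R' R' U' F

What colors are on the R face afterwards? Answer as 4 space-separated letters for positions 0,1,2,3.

After move 1 (R'): R=RRRR U=WBWB F=GWGW D=YGYG B=YBYB
After move 2 (R'): R=RRRR U=WYWY F=GBGB D=YWYW B=GBGB
After move 3 (U'): U=YYWW F=OOGB R=GBRR B=RRGB L=GBOO
After move 4 (F): F=GOBO U=YYOB R=WBWR D=RGYW L=GYOW
Query: R face = WBWR

Answer: W B W R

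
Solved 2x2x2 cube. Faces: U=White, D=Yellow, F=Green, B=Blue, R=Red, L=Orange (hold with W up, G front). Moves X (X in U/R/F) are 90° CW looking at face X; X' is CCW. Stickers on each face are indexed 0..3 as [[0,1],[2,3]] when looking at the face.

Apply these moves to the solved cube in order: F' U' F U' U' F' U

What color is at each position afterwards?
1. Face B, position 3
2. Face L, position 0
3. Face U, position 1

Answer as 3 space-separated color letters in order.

Answer: B R B

Derivation:
After move 1 (F'): F=GGGG U=WWRR R=YRYR D=OOYY L=OWOW
After move 2 (U'): U=WRWR F=OWGG R=GGYR B=YRBB L=BBOW
After move 3 (F): F=GOGW U=WRWB R=WGRR D=YGYY L=BOOO
After move 4 (U'): U=RBWW F=BOGW R=GORR B=WGBB L=YROO
After move 5 (U'): U=BWRW F=YRGW R=BORR B=GOBB L=WGOO
After move 6 (F'): F=RWYG U=BWBR R=GOYR D=GOYY L=WWOR
After move 7 (U): U=BBRW F=GOYG R=GOYR B=WWBB L=RWOR
Query 1: B[3] = B
Query 2: L[0] = R
Query 3: U[1] = B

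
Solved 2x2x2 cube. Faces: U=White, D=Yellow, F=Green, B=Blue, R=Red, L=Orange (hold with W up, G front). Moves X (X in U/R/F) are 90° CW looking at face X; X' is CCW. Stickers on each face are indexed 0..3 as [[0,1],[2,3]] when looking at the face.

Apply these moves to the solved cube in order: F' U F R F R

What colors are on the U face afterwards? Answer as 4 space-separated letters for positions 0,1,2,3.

After move 1 (F'): F=GGGG U=WWRR R=YRYR D=OOYY L=OWOW
After move 2 (U): U=RWRW F=YRGG R=BBYR B=OWBB L=GGOW
After move 3 (F): F=GYGR U=RWWG R=RBWR D=YBYY L=GOOO
After move 4 (R): R=WRRB U=RYWR F=GBGY D=YBYO B=GWWB
After move 5 (F): F=GGYB U=RYOO R=WRRB D=RWYO L=GYOB
After move 6 (R): R=RWBR U=RGOB F=GWYO D=RWYG B=OWYB
Query: U face = RGOB

Answer: R G O B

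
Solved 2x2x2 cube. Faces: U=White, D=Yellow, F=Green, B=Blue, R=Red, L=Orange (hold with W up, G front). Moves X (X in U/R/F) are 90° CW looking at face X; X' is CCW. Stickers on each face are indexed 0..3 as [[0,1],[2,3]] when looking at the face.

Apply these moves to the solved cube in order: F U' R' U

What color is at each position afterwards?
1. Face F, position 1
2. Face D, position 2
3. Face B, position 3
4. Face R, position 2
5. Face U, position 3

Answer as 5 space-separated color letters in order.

Answer: R Y B G B

Derivation:
After move 1 (F): F=GGGG U=WWOO R=WRWR D=RRYY L=OYOY
After move 2 (U'): U=WOWO F=OYGG R=GGWR B=WRBB L=BBOY
After move 3 (R'): R=GRGW U=WBWW F=OOGO D=RYYG B=YRRB
After move 4 (U): U=WWWB F=GRGO R=YRGW B=BBRB L=OOOY
Query 1: F[1] = R
Query 2: D[2] = Y
Query 3: B[3] = B
Query 4: R[2] = G
Query 5: U[3] = B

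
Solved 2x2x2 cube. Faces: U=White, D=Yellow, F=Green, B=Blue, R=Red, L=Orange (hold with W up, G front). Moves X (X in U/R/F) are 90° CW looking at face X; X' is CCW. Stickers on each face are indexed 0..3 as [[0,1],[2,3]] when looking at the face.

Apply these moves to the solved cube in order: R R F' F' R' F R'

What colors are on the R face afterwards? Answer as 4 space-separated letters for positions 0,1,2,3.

Answer: R O W G

Derivation:
After move 1 (R): R=RRRR U=WGWG F=GYGY D=YBYB B=WBWB
After move 2 (R): R=RRRR U=WYWY F=GBGB D=YWYW B=GBGB
After move 3 (F'): F=BBGG U=WYRR R=WRYR D=OOYW L=OYOW
After move 4 (F'): F=BGBG U=WYWY R=OROR D=YWYW L=OROR
After move 5 (R'): R=RROO U=WGWG F=BYBY D=YGYG B=WBWB
After move 6 (F): F=BBYY U=WGRR R=WRGO D=ORYG L=OYOG
After move 7 (R'): R=ROWG U=WWRW F=BGYR D=OBYY B=GBRB
Query: R face = ROWG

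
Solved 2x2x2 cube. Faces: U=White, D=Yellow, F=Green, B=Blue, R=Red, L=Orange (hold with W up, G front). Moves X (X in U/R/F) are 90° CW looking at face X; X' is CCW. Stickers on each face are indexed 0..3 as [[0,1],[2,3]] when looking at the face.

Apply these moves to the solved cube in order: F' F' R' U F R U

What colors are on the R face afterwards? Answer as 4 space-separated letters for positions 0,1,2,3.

After move 1 (F'): F=GGGG U=WWRR R=YRYR D=OOYY L=OWOW
After move 2 (F'): F=GGGG U=WWYY R=OROR D=WWYY L=OROR
After move 3 (R'): R=RROO U=WBYB F=GWGY D=WGYG B=YBWB
After move 4 (U): U=YWBB F=RRGY R=YBOO B=ORWB L=GWOR
After move 5 (F): F=GRYR U=YWRW R=BBBO D=OYYG L=GWOG
After move 6 (R): R=BBOB U=YRRR F=GYYG D=OWYO B=WRWB
After move 7 (U): U=RYRR F=BBYG R=WROB B=GWWB L=GYOG
Query: R face = WROB

Answer: W R O B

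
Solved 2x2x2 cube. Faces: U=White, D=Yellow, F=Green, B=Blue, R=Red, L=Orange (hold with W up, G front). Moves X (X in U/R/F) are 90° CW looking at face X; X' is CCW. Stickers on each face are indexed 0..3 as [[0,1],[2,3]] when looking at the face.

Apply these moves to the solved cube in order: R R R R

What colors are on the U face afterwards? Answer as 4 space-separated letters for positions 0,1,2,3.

Answer: W W W W

Derivation:
After move 1 (R): R=RRRR U=WGWG F=GYGY D=YBYB B=WBWB
After move 2 (R): R=RRRR U=WYWY F=GBGB D=YWYW B=GBGB
After move 3 (R): R=RRRR U=WBWB F=GWGW D=YGYG B=YBYB
After move 4 (R): R=RRRR U=WWWW F=GGGG D=YYYY B=BBBB
Query: U face = WWWW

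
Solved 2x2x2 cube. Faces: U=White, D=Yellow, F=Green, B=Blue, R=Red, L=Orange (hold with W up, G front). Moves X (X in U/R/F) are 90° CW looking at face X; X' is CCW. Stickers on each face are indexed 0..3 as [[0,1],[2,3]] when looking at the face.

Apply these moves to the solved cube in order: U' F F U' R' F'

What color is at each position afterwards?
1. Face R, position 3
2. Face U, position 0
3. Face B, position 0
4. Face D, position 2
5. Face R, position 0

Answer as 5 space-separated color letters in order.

Answer: B W Y Y R

Derivation:
After move 1 (U'): U=WWWW F=OOGG R=GGRR B=RRBB L=BBOO
After move 2 (F): F=GOGO U=WWOB R=WGWR D=RGYY L=BYOY
After move 3 (F): F=GGOO U=WWYY R=OGBR D=WWYY L=BROG
After move 4 (U'): U=WYWY F=BROO R=GGBR B=OGBB L=RROG
After move 5 (R'): R=GRGB U=WBWO F=BYOY D=WRYO B=YGWB
After move 6 (F'): F=YYBO U=WBGG R=RRWB D=RGYO L=ROOW
Query 1: R[3] = B
Query 2: U[0] = W
Query 3: B[0] = Y
Query 4: D[2] = Y
Query 5: R[0] = R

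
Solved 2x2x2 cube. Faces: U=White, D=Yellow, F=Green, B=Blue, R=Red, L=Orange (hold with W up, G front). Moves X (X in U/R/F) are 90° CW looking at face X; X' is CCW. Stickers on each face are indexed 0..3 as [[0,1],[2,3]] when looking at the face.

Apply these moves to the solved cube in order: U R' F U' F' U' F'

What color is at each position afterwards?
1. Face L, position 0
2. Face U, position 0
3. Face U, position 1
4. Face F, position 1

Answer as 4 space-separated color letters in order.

Answer: W G O W

Derivation:
After move 1 (U): U=WWWW F=RRGG R=BBRR B=OOBB L=GGOO
After move 2 (R'): R=BRBR U=WBWO F=RWGW D=YRYG B=YOYB
After move 3 (F): F=GRWW U=WBOG R=WROR D=BBYG L=GYOR
After move 4 (U'): U=BGWO F=GYWW R=GROR B=WRYB L=YOOR
After move 5 (F'): F=YWGW U=BGGO R=BRBR D=ORYG L=YOOW
After move 6 (U'): U=GOBG F=YOGW R=YWBR B=BRYB L=WROW
After move 7 (F'): F=OWYG U=GOYB R=RWOR D=RWYG L=WGOB
Query 1: L[0] = W
Query 2: U[0] = G
Query 3: U[1] = O
Query 4: F[1] = W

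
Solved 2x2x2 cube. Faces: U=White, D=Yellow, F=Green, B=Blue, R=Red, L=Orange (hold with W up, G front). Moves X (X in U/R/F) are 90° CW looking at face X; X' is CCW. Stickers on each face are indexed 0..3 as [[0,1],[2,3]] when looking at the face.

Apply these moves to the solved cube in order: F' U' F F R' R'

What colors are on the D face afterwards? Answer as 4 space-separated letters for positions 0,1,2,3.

Answer: R R Y O

Derivation:
After move 1 (F'): F=GGGG U=WWRR R=YRYR D=OOYY L=OWOW
After move 2 (U'): U=WRWR F=OWGG R=GGYR B=YRBB L=BBOW
After move 3 (F): F=GOGW U=WRWB R=WGRR D=YGYY L=BOOO
After move 4 (F): F=GGWO U=WROO R=WGBR D=RWYY L=BYOG
After move 5 (R'): R=GRWB U=WBOY F=GRWO D=RGYO B=YRWB
After move 6 (R'): R=RBGW U=WWOY F=GBWY D=RRYO B=ORGB
Query: D face = RRYO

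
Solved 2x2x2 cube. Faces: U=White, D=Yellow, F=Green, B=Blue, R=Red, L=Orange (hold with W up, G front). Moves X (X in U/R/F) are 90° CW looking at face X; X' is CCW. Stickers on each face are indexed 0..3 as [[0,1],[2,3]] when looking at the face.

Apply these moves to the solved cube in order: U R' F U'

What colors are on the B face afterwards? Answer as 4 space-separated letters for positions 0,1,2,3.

Answer: W R Y B

Derivation:
After move 1 (U): U=WWWW F=RRGG R=BBRR B=OOBB L=GGOO
After move 2 (R'): R=BRBR U=WBWO F=RWGW D=YRYG B=YOYB
After move 3 (F): F=GRWW U=WBOG R=WROR D=BBYG L=GYOR
After move 4 (U'): U=BGWO F=GYWW R=GROR B=WRYB L=YOOR
Query: B face = WRYB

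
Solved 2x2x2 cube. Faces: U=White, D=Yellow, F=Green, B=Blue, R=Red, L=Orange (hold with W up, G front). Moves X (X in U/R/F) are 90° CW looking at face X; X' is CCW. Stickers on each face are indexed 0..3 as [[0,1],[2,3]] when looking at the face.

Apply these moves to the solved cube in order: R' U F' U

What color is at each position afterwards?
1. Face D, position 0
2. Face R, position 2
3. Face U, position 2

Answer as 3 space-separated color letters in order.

After move 1 (R'): R=RRRR U=WBWB F=GWGW D=YGYG B=YBYB
After move 2 (U): U=WWBB F=RRGW R=YBRR B=OOYB L=GWOO
After move 3 (F'): F=RWRG U=WWYR R=GBYR D=WOYG L=GBOB
After move 4 (U): U=YWRW F=GBRG R=OOYR B=GBYB L=RWOB
Query 1: D[0] = W
Query 2: R[2] = Y
Query 3: U[2] = R

Answer: W Y R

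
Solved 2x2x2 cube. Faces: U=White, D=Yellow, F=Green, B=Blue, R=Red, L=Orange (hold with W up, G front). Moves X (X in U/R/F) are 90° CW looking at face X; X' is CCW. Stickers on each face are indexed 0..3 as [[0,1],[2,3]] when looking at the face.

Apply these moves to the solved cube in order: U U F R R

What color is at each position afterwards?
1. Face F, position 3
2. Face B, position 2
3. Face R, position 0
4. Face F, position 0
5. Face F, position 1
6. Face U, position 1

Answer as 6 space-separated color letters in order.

Answer: G B R G B O

Derivation:
After move 1 (U): U=WWWW F=RRGG R=BBRR B=OOBB L=GGOO
After move 2 (U): U=WWWW F=BBGG R=OORR B=GGBB L=RROO
After move 3 (F): F=GBGB U=WWOR R=WOWR D=ROYY L=RYOY
After move 4 (R): R=WWRO U=WBOB F=GOGY D=RBYG B=RGWB
After move 5 (R): R=RWOW U=WOOY F=GBGG D=RWYR B=BGBB
Query 1: F[3] = G
Query 2: B[2] = B
Query 3: R[0] = R
Query 4: F[0] = G
Query 5: F[1] = B
Query 6: U[1] = O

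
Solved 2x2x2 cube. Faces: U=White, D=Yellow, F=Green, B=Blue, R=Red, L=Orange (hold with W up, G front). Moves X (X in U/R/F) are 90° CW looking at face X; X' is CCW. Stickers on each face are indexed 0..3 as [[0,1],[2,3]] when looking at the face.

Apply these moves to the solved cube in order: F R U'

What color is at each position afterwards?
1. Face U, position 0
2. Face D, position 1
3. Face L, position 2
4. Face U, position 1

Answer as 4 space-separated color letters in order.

After move 1 (F): F=GGGG U=WWOO R=WRWR D=RRYY L=OYOY
After move 2 (R): R=WWRR U=WGOG F=GRGY D=RBYB B=OBWB
After move 3 (U'): U=GGWO F=OYGY R=GRRR B=WWWB L=OBOY
Query 1: U[0] = G
Query 2: D[1] = B
Query 3: L[2] = O
Query 4: U[1] = G

Answer: G B O G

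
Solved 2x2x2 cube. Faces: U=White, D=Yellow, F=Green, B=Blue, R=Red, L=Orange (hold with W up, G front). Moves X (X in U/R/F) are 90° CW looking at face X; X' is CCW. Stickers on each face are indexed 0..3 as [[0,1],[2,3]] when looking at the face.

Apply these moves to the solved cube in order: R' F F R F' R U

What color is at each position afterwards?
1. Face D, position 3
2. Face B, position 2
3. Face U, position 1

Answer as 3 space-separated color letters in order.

After move 1 (R'): R=RRRR U=WBWB F=GWGW D=YGYG B=YBYB
After move 2 (F): F=GGWW U=WBOO R=WRBR D=RRYG L=OYOG
After move 3 (F): F=WGWG U=WBGY R=OROR D=BWYG L=OROR
After move 4 (R): R=OORR U=WGGG F=WWWG D=BYYY B=YBBB
After move 5 (F'): F=WGWW U=WGOR R=YOBR D=RRYY L=OGOG
After move 6 (R): R=BYRO U=WGOW F=WRWY D=RBYY B=RBGB
After move 7 (U): U=OWWG F=BYWY R=RBRO B=OGGB L=WROG
Query 1: D[3] = Y
Query 2: B[2] = G
Query 3: U[1] = W

Answer: Y G W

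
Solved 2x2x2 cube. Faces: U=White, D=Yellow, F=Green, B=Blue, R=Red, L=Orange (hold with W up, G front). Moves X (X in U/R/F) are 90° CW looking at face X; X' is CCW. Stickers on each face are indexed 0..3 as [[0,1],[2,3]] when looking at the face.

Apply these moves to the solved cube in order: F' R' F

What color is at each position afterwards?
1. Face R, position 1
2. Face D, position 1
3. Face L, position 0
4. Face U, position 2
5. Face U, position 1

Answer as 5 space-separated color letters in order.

After move 1 (F'): F=GGGG U=WWRR R=YRYR D=OOYY L=OWOW
After move 2 (R'): R=RRYY U=WBRB F=GWGR D=OGYG B=YBOB
After move 3 (F): F=GGRW U=WBWW R=RRBY D=YRYG L=OOOG
Query 1: R[1] = R
Query 2: D[1] = R
Query 3: L[0] = O
Query 4: U[2] = W
Query 5: U[1] = B

Answer: R R O W B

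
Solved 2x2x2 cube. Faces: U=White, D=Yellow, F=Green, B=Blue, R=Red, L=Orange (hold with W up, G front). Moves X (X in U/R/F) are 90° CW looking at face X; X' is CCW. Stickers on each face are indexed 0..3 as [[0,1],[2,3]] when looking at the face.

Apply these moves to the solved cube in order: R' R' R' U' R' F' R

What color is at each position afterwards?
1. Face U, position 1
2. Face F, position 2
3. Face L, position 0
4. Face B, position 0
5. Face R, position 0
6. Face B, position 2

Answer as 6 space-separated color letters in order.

Answer: W O W G Y W

Derivation:
After move 1 (R'): R=RRRR U=WBWB F=GWGW D=YGYG B=YBYB
After move 2 (R'): R=RRRR U=WYWY F=GBGB D=YWYW B=GBGB
After move 3 (R'): R=RRRR U=WGWG F=GYGY D=YBYB B=WBWB
After move 4 (U'): U=GGWW F=OOGY R=GYRR B=RRWB L=WBOO
After move 5 (R'): R=YRGR U=GWWR F=OGGW D=YOYY B=BRBB
After move 6 (F'): F=GWOG U=GWYG R=ORYR D=BOYY L=WROW
After move 7 (R): R=YORR U=GWYG F=GOOY D=BBYB B=GRWB
Query 1: U[1] = W
Query 2: F[2] = O
Query 3: L[0] = W
Query 4: B[0] = G
Query 5: R[0] = Y
Query 6: B[2] = W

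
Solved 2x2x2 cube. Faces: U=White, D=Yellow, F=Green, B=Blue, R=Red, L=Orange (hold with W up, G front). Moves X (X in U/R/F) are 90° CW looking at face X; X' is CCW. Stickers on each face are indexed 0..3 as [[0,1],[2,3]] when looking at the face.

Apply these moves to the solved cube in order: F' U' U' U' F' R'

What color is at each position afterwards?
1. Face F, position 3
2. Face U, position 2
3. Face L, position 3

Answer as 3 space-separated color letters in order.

Answer: Y B R

Derivation:
After move 1 (F'): F=GGGG U=WWRR R=YRYR D=OOYY L=OWOW
After move 2 (U'): U=WRWR F=OWGG R=GGYR B=YRBB L=BBOW
After move 3 (U'): U=RRWW F=BBGG R=OWYR B=GGBB L=YROW
After move 4 (U'): U=RWRW F=YRGG R=BBYR B=OWBB L=GGOW
After move 5 (F'): F=RGYG U=RWBY R=OBOR D=GWYY L=GWOR
After move 6 (R'): R=BROO U=RBBO F=RWYY D=GGYG B=YWWB
Query 1: F[3] = Y
Query 2: U[2] = B
Query 3: L[3] = R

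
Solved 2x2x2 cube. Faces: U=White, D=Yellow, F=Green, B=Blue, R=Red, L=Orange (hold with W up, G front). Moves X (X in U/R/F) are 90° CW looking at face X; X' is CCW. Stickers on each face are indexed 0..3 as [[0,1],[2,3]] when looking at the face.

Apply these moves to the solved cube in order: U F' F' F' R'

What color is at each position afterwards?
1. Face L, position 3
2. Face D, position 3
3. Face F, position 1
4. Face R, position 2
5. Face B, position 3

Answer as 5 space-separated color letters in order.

Answer: Y R W W B

Derivation:
After move 1 (U): U=WWWW F=RRGG R=BBRR B=OOBB L=GGOO
After move 2 (F'): F=RGRG U=WWBR R=YBYR D=GOYY L=GWOW
After move 3 (F'): F=GGRR U=WWYY R=OBGR D=WWYY L=GROB
After move 4 (F'): F=GRGR U=WWOG R=WBWR D=RBYY L=GYOY
After move 5 (R'): R=BRWW U=WBOO F=GWGG D=RRYR B=YOBB
Query 1: L[3] = Y
Query 2: D[3] = R
Query 3: F[1] = W
Query 4: R[2] = W
Query 5: B[3] = B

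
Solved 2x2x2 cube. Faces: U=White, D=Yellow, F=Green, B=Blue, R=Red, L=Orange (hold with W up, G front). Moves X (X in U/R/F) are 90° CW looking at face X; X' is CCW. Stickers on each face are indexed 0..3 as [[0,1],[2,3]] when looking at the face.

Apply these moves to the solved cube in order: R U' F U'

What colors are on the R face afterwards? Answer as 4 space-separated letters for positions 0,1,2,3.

Answer: G O W R

Derivation:
After move 1 (R): R=RRRR U=WGWG F=GYGY D=YBYB B=WBWB
After move 2 (U'): U=GGWW F=OOGY R=GYRR B=RRWB L=WBOO
After move 3 (F): F=GOYO U=GGOB R=WYWR D=RGYB L=WYOB
After move 4 (U'): U=GBGO F=WYYO R=GOWR B=WYWB L=RROB
Query: R face = GOWR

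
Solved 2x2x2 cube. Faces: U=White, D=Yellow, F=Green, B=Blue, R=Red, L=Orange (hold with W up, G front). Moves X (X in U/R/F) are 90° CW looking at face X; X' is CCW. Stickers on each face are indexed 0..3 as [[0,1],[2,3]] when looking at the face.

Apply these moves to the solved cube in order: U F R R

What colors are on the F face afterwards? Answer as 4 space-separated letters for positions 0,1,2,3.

Answer: G B G O

Derivation:
After move 1 (U): U=WWWW F=RRGG R=BBRR B=OOBB L=GGOO
After move 2 (F): F=GRGR U=WWOG R=WBWR D=RBYY L=GYOY
After move 3 (R): R=WWRB U=WROR F=GBGY D=RBYO B=GOWB
After move 4 (R): R=RWBW U=WBOY F=GBGO D=RWYG B=RORB
Query: F face = GBGO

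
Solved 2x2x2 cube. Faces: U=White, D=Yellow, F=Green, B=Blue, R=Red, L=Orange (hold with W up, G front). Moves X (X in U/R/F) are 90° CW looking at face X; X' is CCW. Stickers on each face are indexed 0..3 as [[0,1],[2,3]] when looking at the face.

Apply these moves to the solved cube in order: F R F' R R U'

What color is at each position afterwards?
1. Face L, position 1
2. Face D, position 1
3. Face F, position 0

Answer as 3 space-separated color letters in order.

Answer: B G O

Derivation:
After move 1 (F): F=GGGG U=WWOO R=WRWR D=RRYY L=OYOY
After move 2 (R): R=WWRR U=WGOG F=GRGY D=RBYB B=OBWB
After move 3 (F'): F=RYGG U=WGWR R=BWRR D=YYYB L=OGOO
After move 4 (R): R=RBRW U=WYWG F=RYGB D=YWYO B=RBGB
After move 5 (R): R=RRWB U=WYWB F=RWGO D=YGYR B=GBYB
After move 6 (U'): U=YBWW F=OGGO R=RWWB B=RRYB L=GBOO
Query 1: L[1] = B
Query 2: D[1] = G
Query 3: F[0] = O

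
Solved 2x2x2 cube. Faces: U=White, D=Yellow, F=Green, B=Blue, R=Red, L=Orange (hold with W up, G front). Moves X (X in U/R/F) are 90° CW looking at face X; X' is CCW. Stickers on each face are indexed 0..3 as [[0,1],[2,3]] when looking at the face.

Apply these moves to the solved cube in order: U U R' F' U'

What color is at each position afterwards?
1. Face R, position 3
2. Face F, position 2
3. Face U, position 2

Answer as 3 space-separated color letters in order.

After move 1 (U): U=WWWW F=RRGG R=BBRR B=OOBB L=GGOO
After move 2 (U): U=WWWW F=BBGG R=OORR B=GGBB L=RROO
After move 3 (R'): R=OROR U=WBWG F=BWGW D=YBYG B=YGYB
After move 4 (F'): F=WWBG U=WBOO R=BRYR D=ROYG L=RGOW
After move 5 (U'): U=BOWO F=RGBG R=WWYR B=BRYB L=YGOW
Query 1: R[3] = R
Query 2: F[2] = B
Query 3: U[2] = W

Answer: R B W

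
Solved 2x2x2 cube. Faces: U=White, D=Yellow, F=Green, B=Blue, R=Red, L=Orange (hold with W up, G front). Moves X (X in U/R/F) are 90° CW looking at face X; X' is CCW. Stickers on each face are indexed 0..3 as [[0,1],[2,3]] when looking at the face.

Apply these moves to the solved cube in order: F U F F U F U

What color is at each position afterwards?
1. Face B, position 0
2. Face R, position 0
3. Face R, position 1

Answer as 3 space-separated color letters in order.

After move 1 (F): F=GGGG U=WWOO R=WRWR D=RRYY L=OYOY
After move 2 (U): U=OWOW F=WRGG R=BBWR B=OYBB L=GGOY
After move 3 (F): F=GWGR U=OWYG R=OBWR D=WBYY L=GROR
After move 4 (F): F=GGRW U=OWRR R=YBGR D=WOYY L=GWOB
After move 5 (U): U=RORW F=YBRW R=OYGR B=GWBB L=GGOB
After move 6 (F): F=RYWB U=ROBG R=RYWR D=GOYY L=GWOO
After move 7 (U): U=BRGO F=RYWB R=GWWR B=GWBB L=RYOO
Query 1: B[0] = G
Query 2: R[0] = G
Query 3: R[1] = W

Answer: G G W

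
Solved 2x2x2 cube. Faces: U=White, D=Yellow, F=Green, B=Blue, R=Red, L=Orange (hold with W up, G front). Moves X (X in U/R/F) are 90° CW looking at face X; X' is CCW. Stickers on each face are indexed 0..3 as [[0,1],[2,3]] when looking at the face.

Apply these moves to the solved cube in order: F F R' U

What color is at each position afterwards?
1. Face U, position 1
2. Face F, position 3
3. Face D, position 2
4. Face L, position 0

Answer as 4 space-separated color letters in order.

Answer: W Y Y G

Derivation:
After move 1 (F): F=GGGG U=WWOO R=WRWR D=RRYY L=OYOY
After move 2 (F): F=GGGG U=WWYY R=OROR D=WWYY L=OROR
After move 3 (R'): R=RROO U=WBYB F=GWGY D=WGYG B=YBWB
After move 4 (U): U=YWBB F=RRGY R=YBOO B=ORWB L=GWOR
Query 1: U[1] = W
Query 2: F[3] = Y
Query 3: D[2] = Y
Query 4: L[0] = G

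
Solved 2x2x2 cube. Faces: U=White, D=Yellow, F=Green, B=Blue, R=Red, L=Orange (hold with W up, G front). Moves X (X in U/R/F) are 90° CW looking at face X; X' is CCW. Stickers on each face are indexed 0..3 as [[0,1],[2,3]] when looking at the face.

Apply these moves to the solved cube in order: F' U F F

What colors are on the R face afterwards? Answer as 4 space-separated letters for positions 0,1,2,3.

After move 1 (F'): F=GGGG U=WWRR R=YRYR D=OOYY L=OWOW
After move 2 (U): U=RWRW F=YRGG R=BBYR B=OWBB L=GGOW
After move 3 (F): F=GYGR U=RWWG R=RBWR D=YBYY L=GOOO
After move 4 (F): F=GGRY U=RWOO R=WBGR D=WRYY L=GYOB
Query: R face = WBGR

Answer: W B G R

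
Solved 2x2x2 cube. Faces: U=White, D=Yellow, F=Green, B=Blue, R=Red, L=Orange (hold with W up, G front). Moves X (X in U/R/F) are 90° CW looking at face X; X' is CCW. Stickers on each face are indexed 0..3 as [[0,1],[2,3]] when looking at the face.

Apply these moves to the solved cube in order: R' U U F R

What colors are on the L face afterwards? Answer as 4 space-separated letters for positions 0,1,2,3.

After move 1 (R'): R=RRRR U=WBWB F=GWGW D=YGYG B=YBYB
After move 2 (U): U=WWBB F=RRGW R=YBRR B=OOYB L=GWOO
After move 3 (U): U=BWBW F=YBGW R=OORR B=GWYB L=RROO
After move 4 (F): F=GYWB U=BWOR R=BOWR D=ROYG L=RYOG
After move 5 (R): R=WBRO U=BYOB F=GOWG D=RYYG B=RWWB
Query: L face = RYOG

Answer: R Y O G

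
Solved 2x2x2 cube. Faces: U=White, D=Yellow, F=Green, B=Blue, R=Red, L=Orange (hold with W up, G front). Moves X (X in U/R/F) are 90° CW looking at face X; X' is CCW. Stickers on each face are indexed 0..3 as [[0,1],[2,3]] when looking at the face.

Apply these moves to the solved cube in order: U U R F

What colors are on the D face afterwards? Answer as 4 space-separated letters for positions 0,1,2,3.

After move 1 (U): U=WWWW F=RRGG R=BBRR B=OOBB L=GGOO
After move 2 (U): U=WWWW F=BBGG R=OORR B=GGBB L=RROO
After move 3 (R): R=RORO U=WBWG F=BYGY D=YBYG B=WGWB
After move 4 (F): F=GBYY U=WBOR R=WOGO D=RRYG L=RYOB
Query: D face = RRYG

Answer: R R Y G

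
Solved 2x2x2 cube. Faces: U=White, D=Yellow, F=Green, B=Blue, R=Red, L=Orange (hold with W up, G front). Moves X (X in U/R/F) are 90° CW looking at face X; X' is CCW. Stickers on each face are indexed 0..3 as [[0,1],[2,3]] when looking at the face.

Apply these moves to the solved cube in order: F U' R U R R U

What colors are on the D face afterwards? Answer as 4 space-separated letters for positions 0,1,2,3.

After move 1 (F): F=GGGG U=WWOO R=WRWR D=RRYY L=OYOY
After move 2 (U'): U=WOWO F=OYGG R=GGWR B=WRBB L=BBOY
After move 3 (R): R=WGRG U=WYWG F=ORGY D=RBYW B=OROB
After move 4 (U): U=WWGY F=WGGY R=ORRG B=BBOB L=OROY
After move 5 (R): R=ROGR U=WGGY F=WBGW D=ROYB B=YBWB
After move 6 (R): R=GRRO U=WBGW F=WOGB D=RWYY B=YBGB
After move 7 (U): U=GWWB F=GRGB R=YBRO B=ORGB L=WOOY
Query: D face = RWYY

Answer: R W Y Y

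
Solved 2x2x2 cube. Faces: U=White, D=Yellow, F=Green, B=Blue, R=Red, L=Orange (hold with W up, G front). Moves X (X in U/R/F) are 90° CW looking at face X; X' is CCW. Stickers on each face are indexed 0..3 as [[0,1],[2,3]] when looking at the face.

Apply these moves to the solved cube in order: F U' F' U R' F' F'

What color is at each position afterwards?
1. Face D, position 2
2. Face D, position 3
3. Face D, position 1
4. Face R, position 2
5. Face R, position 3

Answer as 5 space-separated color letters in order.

Answer: Y G W G R

Derivation:
After move 1 (F): F=GGGG U=WWOO R=WRWR D=RRYY L=OYOY
After move 2 (U'): U=WOWO F=OYGG R=GGWR B=WRBB L=BBOY
After move 3 (F'): F=YGOG U=WOGW R=RGRR D=BYYY L=BOOW
After move 4 (U): U=GWWO F=RGOG R=WRRR B=BOBB L=YGOW
After move 5 (R'): R=RRWR U=GBWB F=RWOO D=BGYG B=YOYB
After move 6 (F'): F=WORO U=GBRW R=GRBR D=GWYG L=YBOW
After move 7 (F'): F=OOWR U=GBGB R=WRGR D=BWYG L=YWOR
Query 1: D[2] = Y
Query 2: D[3] = G
Query 3: D[1] = W
Query 4: R[2] = G
Query 5: R[3] = R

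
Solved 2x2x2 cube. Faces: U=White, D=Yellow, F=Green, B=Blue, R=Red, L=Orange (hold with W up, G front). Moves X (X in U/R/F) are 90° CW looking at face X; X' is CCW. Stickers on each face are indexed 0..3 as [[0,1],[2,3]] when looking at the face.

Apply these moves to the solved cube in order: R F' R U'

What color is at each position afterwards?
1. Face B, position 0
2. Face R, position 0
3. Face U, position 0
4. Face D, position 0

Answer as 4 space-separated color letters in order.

Answer: Y Y Y O

Derivation:
After move 1 (R): R=RRRR U=WGWG F=GYGY D=YBYB B=WBWB
After move 2 (F'): F=YYGG U=WGRR R=BRYR D=OOYB L=OGOW
After move 3 (R): R=YBRR U=WYRG F=YOGB D=OWYW B=RBGB
After move 4 (U'): U=YGWR F=OGGB R=YORR B=YBGB L=RBOW
Query 1: B[0] = Y
Query 2: R[0] = Y
Query 3: U[0] = Y
Query 4: D[0] = O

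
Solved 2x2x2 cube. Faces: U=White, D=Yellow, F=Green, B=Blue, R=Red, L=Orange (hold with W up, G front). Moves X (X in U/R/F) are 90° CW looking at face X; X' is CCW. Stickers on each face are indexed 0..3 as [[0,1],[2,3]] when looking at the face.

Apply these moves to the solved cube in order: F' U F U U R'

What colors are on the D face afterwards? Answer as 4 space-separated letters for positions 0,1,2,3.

Answer: Y W Y R

Derivation:
After move 1 (F'): F=GGGG U=WWRR R=YRYR D=OOYY L=OWOW
After move 2 (U): U=RWRW F=YRGG R=BBYR B=OWBB L=GGOW
After move 3 (F): F=GYGR U=RWWG R=RBWR D=YBYY L=GOOO
After move 4 (U): U=WRGW F=RBGR R=OWWR B=GOBB L=GYOO
After move 5 (U): U=GWWR F=OWGR R=GOWR B=GYBB L=RBOO
After move 6 (R'): R=ORGW U=GBWG F=OWGR D=YWYR B=YYBB
Query: D face = YWYR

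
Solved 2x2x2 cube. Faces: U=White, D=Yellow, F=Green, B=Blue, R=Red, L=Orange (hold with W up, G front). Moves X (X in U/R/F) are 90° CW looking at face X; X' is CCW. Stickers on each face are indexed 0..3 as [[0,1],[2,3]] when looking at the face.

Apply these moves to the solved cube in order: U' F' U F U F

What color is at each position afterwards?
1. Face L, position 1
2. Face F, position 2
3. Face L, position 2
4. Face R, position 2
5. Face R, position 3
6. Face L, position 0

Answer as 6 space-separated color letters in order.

After move 1 (U'): U=WWWW F=OOGG R=GGRR B=RRBB L=BBOO
After move 2 (F'): F=OGOG U=WWGR R=YGYR D=BOYY L=BWOW
After move 3 (U): U=GWRW F=YGOG R=RRYR B=BWBB L=OGOW
After move 4 (F): F=OYGG U=GWWG R=RRWR D=YRYY L=OBOO
After move 5 (U): U=WGGW F=RRGG R=BWWR B=OBBB L=OYOO
After move 6 (F): F=GRGR U=WGOY R=GWWR D=WBYY L=OYOR
Query 1: L[1] = Y
Query 2: F[2] = G
Query 3: L[2] = O
Query 4: R[2] = W
Query 5: R[3] = R
Query 6: L[0] = O

Answer: Y G O W R O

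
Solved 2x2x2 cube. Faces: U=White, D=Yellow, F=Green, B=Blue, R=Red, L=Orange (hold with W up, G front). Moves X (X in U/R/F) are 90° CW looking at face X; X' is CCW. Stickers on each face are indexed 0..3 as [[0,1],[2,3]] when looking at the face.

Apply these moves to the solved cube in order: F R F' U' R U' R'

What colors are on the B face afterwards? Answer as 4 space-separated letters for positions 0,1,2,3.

Answer: B R W B

Derivation:
After move 1 (F): F=GGGG U=WWOO R=WRWR D=RRYY L=OYOY
After move 2 (R): R=WWRR U=WGOG F=GRGY D=RBYB B=OBWB
After move 3 (F'): F=RYGG U=WGWR R=BWRR D=YYYB L=OGOO
After move 4 (U'): U=GRWW F=OGGG R=RYRR B=BWWB L=OBOO
After move 5 (R): R=RRRY U=GGWG F=OYGB D=YWYB B=WWRB
After move 6 (U'): U=GGGW F=OBGB R=OYRY B=RRRB L=WWOO
After move 7 (R'): R=YYOR U=GRGR F=OGGW D=YBYB B=BRWB
Query: B face = BRWB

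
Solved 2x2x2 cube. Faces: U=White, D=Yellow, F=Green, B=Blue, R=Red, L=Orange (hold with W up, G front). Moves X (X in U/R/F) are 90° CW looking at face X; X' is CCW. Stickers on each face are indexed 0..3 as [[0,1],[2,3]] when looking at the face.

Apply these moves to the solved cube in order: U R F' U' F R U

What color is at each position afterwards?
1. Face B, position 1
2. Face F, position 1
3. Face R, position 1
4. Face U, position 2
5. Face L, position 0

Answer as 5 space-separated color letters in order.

After move 1 (U): U=WWWW F=RRGG R=BBRR B=OOBB L=GGOO
After move 2 (R): R=RBRB U=WRWG F=RYGY D=YBYO B=WOWB
After move 3 (F'): F=YYRG U=WRRR R=BBYB D=GOYO L=GGOW
After move 4 (U'): U=RRWR F=GGRG R=YYYB B=BBWB L=WOOW
After move 5 (F): F=RGGG U=RRWO R=WYRB D=YYYO L=WGOO
After move 6 (R): R=RWBY U=RGWG F=RYGO D=YWYB B=OBRB
After move 7 (U): U=WRGG F=RWGO R=OBBY B=WGRB L=RYOO
Query 1: B[1] = G
Query 2: F[1] = W
Query 3: R[1] = B
Query 4: U[2] = G
Query 5: L[0] = R

Answer: G W B G R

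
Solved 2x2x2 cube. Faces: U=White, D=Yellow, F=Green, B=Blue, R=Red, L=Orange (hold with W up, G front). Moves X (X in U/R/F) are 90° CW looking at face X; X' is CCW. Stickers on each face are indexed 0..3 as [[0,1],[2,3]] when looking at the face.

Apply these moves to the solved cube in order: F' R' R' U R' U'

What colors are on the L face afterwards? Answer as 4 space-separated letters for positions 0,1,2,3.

Answer: R W O W

Derivation:
After move 1 (F'): F=GGGG U=WWRR R=YRYR D=OOYY L=OWOW
After move 2 (R'): R=RRYY U=WBRB F=GWGR D=OGYG B=YBOB
After move 3 (R'): R=RYRY U=WORY F=GBGB D=OWYR B=GBGB
After move 4 (U): U=RWYO F=RYGB R=GBRY B=OWGB L=GBOW
After move 5 (R'): R=BYGR U=RGYO F=RWGO D=OYYB B=RWWB
After move 6 (U'): U=GORY F=GBGO R=RWGR B=BYWB L=RWOW
Query: L face = RWOW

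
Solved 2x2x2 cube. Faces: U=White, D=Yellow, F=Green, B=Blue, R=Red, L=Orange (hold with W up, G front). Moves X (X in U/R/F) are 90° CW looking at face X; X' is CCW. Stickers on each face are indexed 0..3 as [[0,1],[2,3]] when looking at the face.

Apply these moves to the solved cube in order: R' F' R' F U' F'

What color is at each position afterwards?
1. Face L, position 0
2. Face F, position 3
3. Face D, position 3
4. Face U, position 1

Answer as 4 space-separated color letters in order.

After move 1 (R'): R=RRRR U=WBWB F=GWGW D=YGYG B=YBYB
After move 2 (F'): F=WWGG U=WBRR R=GRYR D=OOYG L=OBOW
After move 3 (R'): R=RRGY U=WYRY F=WBGR D=OWYG B=GBOB
After move 4 (F): F=GWRB U=WYWB R=RRYY D=GRYG L=OOOW
After move 5 (U'): U=YBWW F=OORB R=GWYY B=RROB L=GBOW
After move 6 (F'): F=OBOR U=YBGY R=RWGY D=BWYG L=GWOW
Query 1: L[0] = G
Query 2: F[3] = R
Query 3: D[3] = G
Query 4: U[1] = B

Answer: G R G B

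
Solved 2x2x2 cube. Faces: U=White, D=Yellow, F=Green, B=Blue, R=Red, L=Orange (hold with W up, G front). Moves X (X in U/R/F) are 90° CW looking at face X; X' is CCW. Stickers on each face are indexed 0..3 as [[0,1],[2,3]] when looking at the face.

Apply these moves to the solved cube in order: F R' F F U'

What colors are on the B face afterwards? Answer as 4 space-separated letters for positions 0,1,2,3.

After move 1 (F): F=GGGG U=WWOO R=WRWR D=RRYY L=OYOY
After move 2 (R'): R=RRWW U=WBOB F=GWGO D=RGYG B=YBRB
After move 3 (F): F=GGOW U=WBYY R=ORBW D=WRYG L=OROG
After move 4 (F): F=OGWG U=WBGR R=YRYW D=BOYG L=OWOR
After move 5 (U'): U=BRWG F=OWWG R=OGYW B=YRRB L=YBOR
Query: B face = YRRB

Answer: Y R R B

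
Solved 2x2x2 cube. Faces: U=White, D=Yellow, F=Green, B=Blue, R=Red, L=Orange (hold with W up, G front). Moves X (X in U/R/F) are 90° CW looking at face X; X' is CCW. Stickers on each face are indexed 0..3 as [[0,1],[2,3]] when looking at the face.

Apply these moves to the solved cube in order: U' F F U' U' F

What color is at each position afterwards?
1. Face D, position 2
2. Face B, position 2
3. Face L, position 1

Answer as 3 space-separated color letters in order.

Answer: Y B W

Derivation:
After move 1 (U'): U=WWWW F=OOGG R=GGRR B=RRBB L=BBOO
After move 2 (F): F=GOGO U=WWOB R=WGWR D=RGYY L=BYOY
After move 3 (F): F=GGOO U=WWYY R=OGBR D=WWYY L=BROG
After move 4 (U'): U=WYWY F=BROO R=GGBR B=OGBB L=RROG
After move 5 (U'): U=YYWW F=RROO R=BRBR B=GGBB L=OGOG
After move 6 (F): F=OROR U=YYGG R=WRWR D=BBYY L=OWOW
Query 1: D[2] = Y
Query 2: B[2] = B
Query 3: L[1] = W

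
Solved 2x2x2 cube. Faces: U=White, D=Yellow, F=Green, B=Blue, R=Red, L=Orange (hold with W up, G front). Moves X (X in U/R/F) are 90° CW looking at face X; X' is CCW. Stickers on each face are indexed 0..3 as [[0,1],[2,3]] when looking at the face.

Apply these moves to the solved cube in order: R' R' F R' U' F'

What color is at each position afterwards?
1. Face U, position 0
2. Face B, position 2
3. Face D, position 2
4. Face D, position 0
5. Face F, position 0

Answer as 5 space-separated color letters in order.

Answer: G R Y B Y

Derivation:
After move 1 (R'): R=RRRR U=WBWB F=GWGW D=YGYG B=YBYB
After move 2 (R'): R=RRRR U=WYWY F=GBGB D=YWYW B=GBGB
After move 3 (F): F=GGBB U=WYOO R=WRYR D=RRYW L=OYOW
After move 4 (R'): R=RRWY U=WGOG F=GYBO D=RGYB B=WBRB
After move 5 (U'): U=GGWO F=OYBO R=GYWY B=RRRB L=WBOW
After move 6 (F'): F=YOOB U=GGGW R=GYRY D=BWYB L=WOOW
Query 1: U[0] = G
Query 2: B[2] = R
Query 3: D[2] = Y
Query 4: D[0] = B
Query 5: F[0] = Y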